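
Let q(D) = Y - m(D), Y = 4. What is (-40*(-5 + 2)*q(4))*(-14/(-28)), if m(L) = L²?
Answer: -720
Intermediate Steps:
q(D) = 4 - D²
(-40*(-5 + 2)*q(4))*(-14/(-28)) = (-40*(-5 + 2)*(4 - 1*4²))*(-14/(-28)) = (-(-120)*(4 - 1*16))*(-14*(-1/28)) = -(-120)*(4 - 16)*(½) = -(-120)*(-12)*(½) = -40*36*(½) = -1440*½ = -720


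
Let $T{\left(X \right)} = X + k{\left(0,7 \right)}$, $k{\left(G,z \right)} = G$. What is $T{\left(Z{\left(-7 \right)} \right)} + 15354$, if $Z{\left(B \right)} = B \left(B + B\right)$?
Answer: $15452$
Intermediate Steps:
$Z{\left(B \right)} = 2 B^{2}$ ($Z{\left(B \right)} = B 2 B = 2 B^{2}$)
$T{\left(X \right)} = X$ ($T{\left(X \right)} = X + 0 = X$)
$T{\left(Z{\left(-7 \right)} \right)} + 15354 = 2 \left(-7\right)^{2} + 15354 = 2 \cdot 49 + 15354 = 98 + 15354 = 15452$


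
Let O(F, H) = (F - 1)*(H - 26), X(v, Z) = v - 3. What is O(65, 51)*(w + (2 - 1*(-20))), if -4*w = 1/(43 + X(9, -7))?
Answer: 1724400/49 ≈ 35192.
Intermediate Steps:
X(v, Z) = -3 + v
O(F, H) = (-1 + F)*(-26 + H)
w = -1/196 (w = -1/(4*(43 + (-3 + 9))) = -1/(4*(43 + 6)) = -¼/49 = -¼*1/49 = -1/196 ≈ -0.0051020)
O(65, 51)*(w + (2 - 1*(-20))) = (26 - 1*51 - 26*65 + 65*51)*(-1/196 + (2 - 1*(-20))) = (26 - 51 - 1690 + 3315)*(-1/196 + (2 + 20)) = 1600*(-1/196 + 22) = 1600*(4311/196) = 1724400/49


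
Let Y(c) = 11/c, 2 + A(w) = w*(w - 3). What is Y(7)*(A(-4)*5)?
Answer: 1430/7 ≈ 204.29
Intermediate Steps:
A(w) = -2 + w*(-3 + w) (A(w) = -2 + w*(w - 3) = -2 + w*(-3 + w))
Y(7)*(A(-4)*5) = (11/7)*((-2 + (-4)² - 3*(-4))*5) = (11*(⅐))*((-2 + 16 + 12)*5) = 11*(26*5)/7 = (11/7)*130 = 1430/7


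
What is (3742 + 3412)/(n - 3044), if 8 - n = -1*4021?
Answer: 7154/985 ≈ 7.2629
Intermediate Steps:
n = 4029 (n = 8 - (-1)*4021 = 8 - 1*(-4021) = 8 + 4021 = 4029)
(3742 + 3412)/(n - 3044) = (3742 + 3412)/(4029 - 3044) = 7154/985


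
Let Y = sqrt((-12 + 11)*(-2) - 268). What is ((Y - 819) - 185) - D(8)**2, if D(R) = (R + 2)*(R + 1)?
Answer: -9104 + I*sqrt(266) ≈ -9104.0 + 16.31*I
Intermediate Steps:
D(R) = (1 + R)*(2 + R) (D(R) = (2 + R)*(1 + R) = (1 + R)*(2 + R))
Y = I*sqrt(266) (Y = sqrt(-1*(-2) - 268) = sqrt(2 - 268) = sqrt(-266) = I*sqrt(266) ≈ 16.31*I)
((Y - 819) - 185) - D(8)**2 = ((I*sqrt(266) - 819) - 185) - (2 + 8**2 + 3*8)**2 = ((-819 + I*sqrt(266)) - 185) - (2 + 64 + 24)**2 = (-1004 + I*sqrt(266)) - 1*90**2 = (-1004 + I*sqrt(266)) - 1*8100 = (-1004 + I*sqrt(266)) - 8100 = -9104 + I*sqrt(266)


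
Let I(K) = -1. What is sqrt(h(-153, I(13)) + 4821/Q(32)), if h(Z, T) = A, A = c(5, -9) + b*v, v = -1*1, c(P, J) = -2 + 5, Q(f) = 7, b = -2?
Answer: 2*sqrt(8498)/7 ≈ 26.338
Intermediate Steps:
c(P, J) = 3
v = -1
A = 5 (A = 3 - 2*(-1) = 3 + 2 = 5)
h(Z, T) = 5
sqrt(h(-153, I(13)) + 4821/Q(32)) = sqrt(5 + 4821/7) = sqrt(4856/7) = 2*sqrt(8498)/7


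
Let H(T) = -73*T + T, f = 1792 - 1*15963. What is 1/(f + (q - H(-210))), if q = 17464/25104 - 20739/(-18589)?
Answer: -58332282/1708505213293 ≈ -3.4142e-5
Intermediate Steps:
f = -14171 (f = 1792 - 15963 = -14171)
H(T) = -72*T
q = 105658769/58332282 (q = 17464*(1/25104) - 20739*(-1/18589) = 2183/3138 + 20739/18589 = 105658769/58332282 ≈ 1.8113)
1/(f + (q - H(-210))) = 1/(-14171 + (105658769/58332282 - (-72)*(-210))) = 1/(-14171 + (105658769/58332282 - 1*15120)) = 1/(-14171 + (105658769/58332282 - 15120)) = 1/(-14171 - 881878445071/58332282) = 1/(-1708505213293/58332282) = -58332282/1708505213293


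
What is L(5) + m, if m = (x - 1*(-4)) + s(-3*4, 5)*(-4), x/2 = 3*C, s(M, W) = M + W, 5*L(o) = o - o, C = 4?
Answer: 56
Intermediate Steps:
L(o) = 0 (L(o) = (o - o)/5 = (⅕)*0 = 0)
x = 24 (x = 2*(3*4) = 2*12 = 24)
m = 56 (m = (24 - 1*(-4)) + (-3*4 + 5)*(-4) = (24 + 4) + (-12 + 5)*(-4) = 28 - 7*(-4) = 28 + 28 = 56)
L(5) + m = 0 + 56 = 56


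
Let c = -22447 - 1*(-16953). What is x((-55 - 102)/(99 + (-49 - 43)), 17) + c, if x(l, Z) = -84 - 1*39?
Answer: -5617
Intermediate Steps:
x(l, Z) = -123 (x(l, Z) = -84 - 39 = -123)
c = -5494 (c = -22447 + 16953 = -5494)
x((-55 - 102)/(99 + (-49 - 43)), 17) + c = -123 - 5494 = -5617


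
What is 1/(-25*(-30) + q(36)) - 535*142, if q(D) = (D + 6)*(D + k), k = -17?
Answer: -117601559/1548 ≈ -75970.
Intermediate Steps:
q(D) = (-17 + D)*(6 + D) (q(D) = (D + 6)*(D - 17) = (6 + D)*(-17 + D) = (-17 + D)*(6 + D))
1/(-25*(-30) + q(36)) - 535*142 = 1/(-25*(-30) + (-102 + 36**2 - 11*36)) - 535*142 = 1/(750 + (-102 + 1296 - 396)) - 75970 = 1/(750 + 798) - 75970 = 1/1548 - 75970 = -117601559/1548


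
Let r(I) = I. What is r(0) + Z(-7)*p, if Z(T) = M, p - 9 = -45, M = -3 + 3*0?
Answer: 108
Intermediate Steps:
M = -3 (M = -3 + 0 = -3)
p = -36 (p = 9 - 45 = -36)
Z(T) = -3
r(0) + Z(-7)*p = 0 - 3*(-36) = 0 + 108 = 108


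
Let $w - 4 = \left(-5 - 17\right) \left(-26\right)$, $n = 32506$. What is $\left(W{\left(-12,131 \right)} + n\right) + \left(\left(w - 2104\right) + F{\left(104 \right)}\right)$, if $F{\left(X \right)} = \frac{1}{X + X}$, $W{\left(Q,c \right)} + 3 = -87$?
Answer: $\frac{6424705}{208} \approx 30888.0$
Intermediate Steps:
$W{\left(Q,c \right)} = -90$ ($W{\left(Q,c \right)} = -3 - 87 = -90$)
$F{\left(X \right)} = \frac{1}{2 X}$
$w = 576$ ($w = 4 + \left(-5 - 17\right) \left(-26\right) = 4 - -572 = 4 + 572 = 576$)
$\left(W{\left(-12,131 \right)} + n\right) + \left(\left(w - 2104\right) + F{\left(104 \right)}\right) = \left(-90 + 32506\right) + \left(\left(576 - 2104\right) + \frac{1}{2 \cdot 104}\right) = 32416 + \left(-1528 + \frac{1}{2} \cdot \frac{1}{104}\right) = 32416 + \left(-1528 + \frac{1}{208}\right) = 32416 - \frac{317823}{208} = \frac{6424705}{208}$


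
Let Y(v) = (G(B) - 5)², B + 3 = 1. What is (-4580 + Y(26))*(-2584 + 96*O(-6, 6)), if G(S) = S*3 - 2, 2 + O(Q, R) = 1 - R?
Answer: 14362216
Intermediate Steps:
O(Q, R) = -1 - R (O(Q, R) = -2 + (1 - R) = -1 - R)
B = -2 (B = -3 + 1 = -2)
G(S) = -2 + 3*S (G(S) = 3*S - 2 = -2 + 3*S)
Y(v) = 169 (Y(v) = ((-2 + 3*(-2)) - 5)² = ((-2 - 6) - 5)² = (-8 - 5)² = (-13)² = 169)
(-4580 + Y(26))*(-2584 + 96*O(-6, 6)) = (-4580 + 169)*(-2584 + 96*(-1 - 1*6)) = -4411*(-2584 + 96*(-1 - 6)) = -4411*(-2584 + 96*(-7)) = -4411*(-2584 - 672) = -4411*(-3256) = 14362216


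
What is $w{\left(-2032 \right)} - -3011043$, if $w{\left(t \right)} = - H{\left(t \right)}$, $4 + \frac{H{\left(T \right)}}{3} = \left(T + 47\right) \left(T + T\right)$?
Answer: $-21190065$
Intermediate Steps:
$H{\left(T \right)} = -12 + 6 T \left(47 + T\right)$ ($H{\left(T \right)} = -12 + 3 \left(T + 47\right) \left(T + T\right) = -12 + 3 \left(47 + T\right) 2 T = -12 + 3 \cdot 2 T \left(47 + T\right) = -12 + 6 T \left(47 + T\right)$)
$w{\left(t \right)} = 12 - 282 t - 6 t^{2}$ ($w{\left(t \right)} = - (-12 + 6 t^{2} + 282 t) = 12 - 282 t - 6 t^{2}$)
$w{\left(-2032 \right)} - -3011043 = \left(12 - -573024 - 6 \left(-2032\right)^{2}\right) - -3011043 = \left(12 + 573024 - 24774144\right) + 3011043 = -24201108 + 3011043 = -21190065$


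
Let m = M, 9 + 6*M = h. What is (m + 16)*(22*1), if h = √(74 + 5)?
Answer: 319 + 11*√79/3 ≈ 351.59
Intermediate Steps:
h = √79 ≈ 8.8882
M = -3/2 + √79/6 ≈ -0.018634
m = -3/2 + √79/6 ≈ -0.018634
(m + 16)*(22*1) = ((-3/2 + √79/6) + 16)*(22*1) = (29/2 + √79/6)*22 = 319 + 11*√79/3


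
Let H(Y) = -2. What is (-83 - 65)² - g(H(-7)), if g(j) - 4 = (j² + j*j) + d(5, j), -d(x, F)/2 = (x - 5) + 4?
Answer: 21900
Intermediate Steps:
d(x, F) = 2 - 2*x (d(x, F) = -2*((x - 5) + 4) = -2*((-5 + x) + 4) = -2*(-1 + x) = 2 - 2*x)
g(j) = -4 + 2*j² (g(j) = 4 + ((j² + j*j) + (2 - 2*5)) = 4 + ((j² + j²) + (2 - 10)) = 4 + (2*j² - 8) = 4 + (-8 + 2*j²) = -4 + 2*j²)
(-83 - 65)² - g(H(-7)) = (-83 - 65)² - (-4 + 2*(-2)²) = (-148)² - (-4 + 2*4) = 21904 - (-4 + 8) = 21904 - 1*4 = 21904 - 4 = 21900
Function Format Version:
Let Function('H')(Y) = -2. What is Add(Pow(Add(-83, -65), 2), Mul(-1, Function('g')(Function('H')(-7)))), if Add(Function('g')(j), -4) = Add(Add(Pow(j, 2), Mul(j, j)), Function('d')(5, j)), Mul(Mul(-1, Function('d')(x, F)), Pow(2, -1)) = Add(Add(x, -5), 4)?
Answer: 21900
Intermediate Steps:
Function('d')(x, F) = Add(2, Mul(-2, x)) (Function('d')(x, F) = Mul(-2, Add(Add(x, -5), 4)) = Mul(-2, Add(Add(-5, x), 4)) = Mul(-2, Add(-1, x)) = Add(2, Mul(-2, x)))
Function('g')(j) = Add(-4, Mul(2, Pow(j, 2))) (Function('g')(j) = Add(4, Add(Add(Pow(j, 2), Mul(j, j)), Add(2, Mul(-2, 5)))) = Add(4, Add(Add(Pow(j, 2), Pow(j, 2)), Add(2, -10))) = Add(4, Add(Mul(2, Pow(j, 2)), -8)) = Add(4, Add(-8, Mul(2, Pow(j, 2)))) = Add(-4, Mul(2, Pow(j, 2))))
Add(Pow(Add(-83, -65), 2), Mul(-1, Function('g')(Function('H')(-7)))) = Add(Pow(Add(-83, -65), 2), Mul(-1, Add(-4, Mul(2, Pow(-2, 2))))) = Add(Pow(-148, 2), Mul(-1, Add(-4, Mul(2, 4)))) = Add(21904, Mul(-1, Add(-4, 8))) = Add(21904, Mul(-1, 4)) = Add(21904, -4) = 21900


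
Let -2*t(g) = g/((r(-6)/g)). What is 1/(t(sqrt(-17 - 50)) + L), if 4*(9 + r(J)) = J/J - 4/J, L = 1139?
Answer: 103/116915 ≈ 0.00088098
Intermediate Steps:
r(J) = -35/4 - 1/J (r(J) = -9 + (J/J - 4/J)/4 = -9 + (1 - 4/J)/4 = -9 + (1/4 - 1/J) = -35/4 - 1/J)
t(g) = 6*g**2/103 (t(g) = -g/(2*((-35/4 - 1/(-6))/g)) = -g/(2*((-35/4 - 1*(-1/6))/g)) = -g/(2*((-35/4 + 1/6)/g)) = -g/(2*((-103/(12*g)))) = -g*(-12*g/103)/2 = -(-6)*g**2/103 = 6*g**2/103)
1/(t(sqrt(-17 - 50)) + L) = 1/(6*(sqrt(-17 - 50))**2/103 + 1139) = 1/(6*(sqrt(-67))**2/103 + 1139) = 1/(6*(I*sqrt(67))**2/103 + 1139) = 1/((6/103)*(-67) + 1139) = 1/(-402/103 + 1139) = 1/(116915/103) = 103/116915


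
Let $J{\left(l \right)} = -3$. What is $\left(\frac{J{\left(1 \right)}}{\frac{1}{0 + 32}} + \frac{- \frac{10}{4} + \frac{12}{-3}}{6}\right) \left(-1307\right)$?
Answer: $\frac{1522655}{12} \approx 1.2689 \cdot 10^{5}$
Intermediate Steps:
$\left(\frac{J{\left(1 \right)}}{\frac{1}{0 + 32}} + \frac{- \frac{10}{4} + \frac{12}{-3}}{6}\right) \left(-1307\right) = \left(- \frac{3}{\frac{1}{0 + 32}} + \frac{- \frac{10}{4} + \frac{12}{-3}}{6}\right) \left(-1307\right) = \left(- \frac{3}{\frac{1}{32}} + \left(\left(-10\right) \frac{1}{4} + 12 \left(- \frac{1}{3}\right)\right) \frac{1}{6}\right) \left(-1307\right) = \left(- 3 \frac{1}{\frac{1}{32}} + \left(- \frac{5}{2} - 4\right) \frac{1}{6}\right) \left(-1307\right) = \left(\left(-3\right) 32 - \frac{13}{12}\right) \left(-1307\right) = \left(-96 - \frac{13}{12}\right) \left(-1307\right) = \left(- \frac{1165}{12}\right) \left(-1307\right) = \frac{1522655}{12}$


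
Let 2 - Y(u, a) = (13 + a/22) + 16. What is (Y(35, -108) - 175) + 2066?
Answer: 20558/11 ≈ 1868.9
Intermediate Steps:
Y(u, a) = -27 - a/22 (Y(u, a) = 2 - ((13 + a/22) + 16) = 2 - (29 + a/22) = 2 + (-29 - a/22) = -27 - a/22)
(Y(35, -108) - 175) + 2066 = ((-27 - 1/22*(-108)) - 175) + 2066 = ((-27 + 54/11) - 175) + 2066 = (-243/11 - 175) + 2066 = -2168/11 + 2066 = 20558/11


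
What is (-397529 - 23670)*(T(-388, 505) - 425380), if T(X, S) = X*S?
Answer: 261699362680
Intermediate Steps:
T(X, S) = S*X
(-397529 - 23670)*(T(-388, 505) - 425380) = (-397529 - 23670)*(505*(-388) - 425380) = -421199*(-195940 - 425380) = -421199*(-621320) = 261699362680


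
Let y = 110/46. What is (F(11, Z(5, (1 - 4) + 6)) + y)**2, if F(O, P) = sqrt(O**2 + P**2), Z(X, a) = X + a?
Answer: 100890/529 + 110*sqrt(185)/23 ≈ 255.77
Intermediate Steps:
y = 55/23 (y = 110*(1/46) = 55/23 ≈ 2.3913)
(F(11, Z(5, (1 - 4) + 6)) + y)**2 = (sqrt(11**2 + (5 + ((1 - 4) + 6))**2) + 55/23)**2 = (sqrt(121 + (5 + (-3 + 6))**2) + 55/23)**2 = (sqrt(121 + (5 + 3)**2) + 55/23)**2 = (sqrt(121 + 8**2) + 55/23)**2 = (sqrt(121 + 64) + 55/23)**2 = (sqrt(185) + 55/23)**2 = (55/23 + sqrt(185))**2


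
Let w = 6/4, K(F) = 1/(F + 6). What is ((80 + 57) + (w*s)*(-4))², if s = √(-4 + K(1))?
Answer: 130411/7 - 4932*I*√21/7 ≈ 18630.0 - 3228.8*I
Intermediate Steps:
K(F) = 1/(6 + F)
w = 3/2 (w = 6*(¼) = 3/2 ≈ 1.5000)
s = 3*I*√21/7 (s = √(-4 + 1/(6 + 1)) = √(-4 + 1/7) = √(-4 + ⅐) = √(-27/7) = 3*I*√21/7 ≈ 1.964*I)
((80 + 57) + (w*s)*(-4))² = ((80 + 57) + (3*(3*I*√21/7)/2)*(-4))² = (137 + (9*I*√21/14)*(-4))² = (137 - 18*I*√21/7)²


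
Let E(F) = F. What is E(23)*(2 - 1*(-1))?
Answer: 69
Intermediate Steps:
E(23)*(2 - 1*(-1)) = 23*(2 - 1*(-1)) = 23*(2 + 1) = 23*3 = 69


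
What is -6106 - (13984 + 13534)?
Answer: -33624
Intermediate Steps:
-6106 - (13984 + 13534) = -6106 - 1*27518 = -6106 - 27518 = -33624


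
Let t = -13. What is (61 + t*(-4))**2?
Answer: 12769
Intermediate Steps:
(61 + t*(-4))**2 = (61 - 13*(-4))**2 = (61 + 52)**2 = 113**2 = 12769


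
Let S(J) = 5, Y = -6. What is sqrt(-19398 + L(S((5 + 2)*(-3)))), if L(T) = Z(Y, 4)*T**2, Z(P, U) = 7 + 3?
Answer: 2*I*sqrt(4787) ≈ 138.38*I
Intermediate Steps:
Z(P, U) = 10
L(T) = 10*T**2
sqrt(-19398 + L(S((5 + 2)*(-3)))) = sqrt(-19398 + 10*5**2) = sqrt(-19398 + 10*25) = sqrt(-19398 + 250) = sqrt(-19148) = 2*I*sqrt(4787)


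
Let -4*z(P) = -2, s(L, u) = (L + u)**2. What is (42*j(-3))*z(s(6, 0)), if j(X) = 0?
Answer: 0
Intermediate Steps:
z(P) = 1/2 (z(P) = -1/4*(-2) = 1/2)
(42*j(-3))*z(s(6, 0)) = (42*0)*(1/2) = 0*(1/2) = 0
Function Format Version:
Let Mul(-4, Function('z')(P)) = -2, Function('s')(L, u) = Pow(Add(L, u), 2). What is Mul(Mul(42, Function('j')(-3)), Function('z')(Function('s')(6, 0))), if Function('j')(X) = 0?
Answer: 0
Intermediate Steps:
Function('z')(P) = Rational(1, 2) (Function('z')(P) = Mul(Rational(-1, 4), -2) = Rational(1, 2))
Mul(Mul(42, Function('j')(-3)), Function('z')(Function('s')(6, 0))) = Mul(Mul(42, 0), Rational(1, 2)) = Mul(0, Rational(1, 2)) = 0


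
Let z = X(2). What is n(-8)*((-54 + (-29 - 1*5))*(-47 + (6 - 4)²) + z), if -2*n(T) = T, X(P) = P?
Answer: 15144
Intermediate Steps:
z = 2
n(T) = -T/2
n(-8)*((-54 + (-29 - 1*5))*(-47 + (6 - 4)²) + z) = (-½*(-8))*((-54 + (-29 - 1*5))*(-47 + (6 - 4)²) + 2) = 4*((-54 + (-29 - 5))*(-47 + 2²) + 2) = 4*((-54 - 34)*(-47 + 4) + 2) = 4*(-88*(-43) + 2) = 4*(3784 + 2) = 4*3786 = 15144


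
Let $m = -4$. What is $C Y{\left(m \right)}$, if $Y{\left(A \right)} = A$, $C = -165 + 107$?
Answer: $232$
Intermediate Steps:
$C = -58$
$C Y{\left(m \right)} = \left(-58\right) \left(-4\right) = 232$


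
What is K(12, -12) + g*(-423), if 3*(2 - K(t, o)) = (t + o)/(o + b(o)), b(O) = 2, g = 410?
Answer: -173428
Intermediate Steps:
K(t, o) = 2 - (o + t)/(3*(2 + o)) (K(t, o) = 2 - (t + o)/(3*(o + 2)) = 2 - (o + t)/(3*(2 + o)))
K(12, -12) + g*(-423) = (12 - 1*12 + 5*(-12))/(3*(2 - 12)) + 410*(-423) = (⅓)*(12 - 12 - 60)/(-10) - 173430 = (⅓)*(-⅒)*(-60) - 173430 = 2 - 173430 = -173428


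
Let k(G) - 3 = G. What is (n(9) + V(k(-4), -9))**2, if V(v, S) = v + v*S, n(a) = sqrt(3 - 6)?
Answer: (8 + I*sqrt(3))**2 ≈ 61.0 + 27.713*I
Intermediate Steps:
n(a) = I*sqrt(3) (n(a) = sqrt(-3) = I*sqrt(3))
k(G) = 3 + G
V(v, S) = v + S*v
(n(9) + V(k(-4), -9))**2 = (I*sqrt(3) + (3 - 4)*(1 - 9))**2 = (I*sqrt(3) - 1*(-8))**2 = (I*sqrt(3) + 8)**2 = (8 + I*sqrt(3))**2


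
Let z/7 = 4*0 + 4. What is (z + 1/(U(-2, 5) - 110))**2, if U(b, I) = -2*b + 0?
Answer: 8803089/11236 ≈ 783.47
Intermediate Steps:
z = 28 (z = 7*(4*0 + 4) = 7*(0 + 4) = 7*4 = 28)
U(b, I) = -2*b
(z + 1/(U(-2, 5) - 110))**2 = (28 + 1/(-2*(-2) - 110))**2 = (28 + 1/(4 - 110))**2 = (28 + 1/(-106))**2 = (28 - 1/106)**2 = (2967/106)**2 = 8803089/11236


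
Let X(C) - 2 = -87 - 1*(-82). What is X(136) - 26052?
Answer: -26055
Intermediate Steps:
X(C) = -3 (X(C) = 2 + (-87 - 1*(-82)) = 2 + (-87 + 82) = 2 - 5 = -3)
X(136) - 26052 = -3 - 26052 = -26055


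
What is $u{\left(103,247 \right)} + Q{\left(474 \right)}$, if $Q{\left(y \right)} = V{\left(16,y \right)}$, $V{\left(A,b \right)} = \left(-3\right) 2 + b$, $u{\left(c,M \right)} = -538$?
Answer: $-70$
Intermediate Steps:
$V{\left(A,b \right)} = -6 + b$
$Q{\left(y \right)} = -6 + y$
$u{\left(103,247 \right)} + Q{\left(474 \right)} = -538 + \left(-6 + 474\right) = -538 + 468 = -70$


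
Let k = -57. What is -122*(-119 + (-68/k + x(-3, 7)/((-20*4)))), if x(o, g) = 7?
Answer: 32793539/2280 ≈ 14383.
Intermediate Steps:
-122*(-119 + (-68/k + x(-3, 7)/((-20*4)))) = -122*(-119 + (-68/(-57) + 7/((-20*4)))) = -122*(-119 + (-68*(-1/57) + 7/(-80))) = -122*(-119 + (68/57 + 7*(-1/80))) = -122*(-119 + (68/57 - 7/80)) = -122*(-119 + 5041/4560) = -122*(-537599/4560) = 32793539/2280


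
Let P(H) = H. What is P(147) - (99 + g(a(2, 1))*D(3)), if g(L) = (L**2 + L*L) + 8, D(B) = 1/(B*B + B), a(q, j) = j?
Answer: 283/6 ≈ 47.167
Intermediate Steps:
D(B) = 1/(B + B**2) (D(B) = 1/(B**2 + B) = 1/(B + B**2))
g(L) = 8 + 2*L**2 (g(L) = (L**2 + L**2) + 8 = 2*L**2 + 8 = 8 + 2*L**2)
P(147) - (99 + g(a(2, 1))*D(3)) = 147 - (99 + (8 + 2*1**2)*(1/(3*(1 + 3)))) = 147 - (99 + (8 + 2*1)*((1/3)/4)) = 147 - (99 + (8 + 2)*((1/3)*(1/4))) = 147 - (99 + 10*(1/12)) = 147 - (99 + 5/6) = 147 - 1*599/6 = 147 - 599/6 = 283/6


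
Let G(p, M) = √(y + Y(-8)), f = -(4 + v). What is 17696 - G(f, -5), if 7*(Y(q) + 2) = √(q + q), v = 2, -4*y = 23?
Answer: 17696 - √(-1519 + 112*I)/14 ≈ 17696.0 - 2.7858*I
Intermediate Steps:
y = -23/4 (y = -¼*23 = -23/4 ≈ -5.7500)
Y(q) = -2 + √2*√q/7 (Y(q) = -2 + √(q + q)/7 = -2 + √(2*q)/7 = -2 + (√2*√q)/7 = -2 + √2*√q/7)
f = -6 (f = -(4 + 2) = -1*6 = -6)
G(p, M) = √(-31/4 + 4*I/7) (G(p, M) = √(-23/4 + (-2 + √2*√(-8)/7)) = √(-23/4 + (-2 + √2*(2*I*√2)/7)) = √(-23/4 + (-2 + 4*I/7)) = √(-31/4 + 4*I/7))
17696 - G(f, -5) = 17696 - √(-1519 + 112*I)/14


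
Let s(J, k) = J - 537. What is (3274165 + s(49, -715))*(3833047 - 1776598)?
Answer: 6732149792973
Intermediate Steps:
s(J, k) = -537 + J
(3274165 + s(49, -715))*(3833047 - 1776598) = (3274165 + (-537 + 49))*(3833047 - 1776598) = (3274165 - 488)*2056449 = 3273677*2056449 = 6732149792973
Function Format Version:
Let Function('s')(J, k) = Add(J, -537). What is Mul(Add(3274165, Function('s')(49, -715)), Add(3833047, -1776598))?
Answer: 6732149792973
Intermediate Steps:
Function('s')(J, k) = Add(-537, J)
Mul(Add(3274165, Function('s')(49, -715)), Add(3833047, -1776598)) = Mul(Add(3274165, Add(-537, 49)), Add(3833047, -1776598)) = Mul(Add(3274165, -488), 2056449) = Mul(3273677, 2056449) = 6732149792973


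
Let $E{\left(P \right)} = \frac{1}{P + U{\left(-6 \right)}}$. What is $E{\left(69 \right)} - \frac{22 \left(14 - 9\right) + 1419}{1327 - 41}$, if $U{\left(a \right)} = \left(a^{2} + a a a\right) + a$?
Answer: $- \frac{180179}{150462} \approx -1.1975$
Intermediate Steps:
$U{\left(a \right)} = a + a^{2} + a^{3}$ ($U{\left(a \right)} = \left(a^{2} + a^{2} a\right) + a = \left(a^{2} + a^{3}\right) + a = a + a^{2} + a^{3}$)
$E{\left(P \right)} = \frac{1}{-186 + P}$ ($E{\left(P \right)} = \frac{1}{P - 6 \left(1 - 6 + \left(-6\right)^{2}\right)} = \frac{1}{P - 6 \left(1 - 6 + 36\right)} = \frac{1}{P - 186} = \frac{1}{-186 + P}$)
$E{\left(69 \right)} - \frac{22 \left(14 - 9\right) + 1419}{1327 - 41} = \frac{1}{-186 + 69} - \frac{22 \left(14 - 9\right) + 1419}{1327 - 41} = \frac{1}{-117} - \frac{22 \cdot 5 + 1419}{1286} = - \frac{1}{117} - \left(110 + 1419\right) \frac{1}{1286} = - \frac{1}{117} - 1529 \cdot \frac{1}{1286} = - \frac{1}{117} - \frac{1529}{1286} = - \frac{180179}{150462}$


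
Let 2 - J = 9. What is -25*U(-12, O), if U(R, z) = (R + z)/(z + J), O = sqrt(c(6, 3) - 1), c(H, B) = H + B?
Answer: -1900/41 - 250*sqrt(2)/41 ≈ -54.965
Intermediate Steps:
J = -7 (J = 2 - 1*9 = 2 - 9 = -7)
c(H, B) = B + H
O = 2*sqrt(2) (O = sqrt((3 + 6) - 1) = sqrt(9 - 1) = sqrt(8) = 2*sqrt(2) ≈ 2.8284)
U(R, z) = (R + z)/(-7 + z) (U(R, z) = (R + z)/(z - 7) = (R + z)/(-7 + z))
-25*U(-12, O) = -25*(-12 + 2*sqrt(2))/(-7 + 2*sqrt(2))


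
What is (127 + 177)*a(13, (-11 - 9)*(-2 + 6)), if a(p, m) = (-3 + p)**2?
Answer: 30400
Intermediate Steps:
(127 + 177)*a(13, (-11 - 9)*(-2 + 6)) = (127 + 177)*(-3 + 13)**2 = 304*10**2 = 304*100 = 30400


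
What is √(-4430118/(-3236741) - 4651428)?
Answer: I*√48730635291888028230/3236741 ≈ 2156.7*I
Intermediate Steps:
√(-4430118/(-3236741) - 4651428) = √(-4430118*(-1/3236741) - 4651428) = √(4430118/3236741 - 4651428) = √(-15055463286030/3236741) = I*√48730635291888028230/3236741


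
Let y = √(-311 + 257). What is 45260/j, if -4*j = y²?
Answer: 90520/27 ≈ 3352.6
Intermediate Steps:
y = 3*I*√6 (y = √(-54) = 3*I*√6 ≈ 7.3485*I)
j = 27/2 (j = -(3*I*√6)²/4 = -¼*(-54) = 27/2 ≈ 13.500)
45260/j = 45260/(27/2) = 45260*(2/27) = 90520/27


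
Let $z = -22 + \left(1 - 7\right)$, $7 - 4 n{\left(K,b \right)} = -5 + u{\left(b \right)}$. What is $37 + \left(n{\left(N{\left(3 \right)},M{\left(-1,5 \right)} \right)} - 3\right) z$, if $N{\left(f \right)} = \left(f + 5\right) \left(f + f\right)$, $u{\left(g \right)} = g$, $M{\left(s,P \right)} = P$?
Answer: $72$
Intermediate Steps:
$N{\left(f \right)} = 2 f \left(5 + f\right)$ ($N{\left(f \right)} = \left(5 + f\right) 2 f = 2 f \left(5 + f\right)$)
$n{\left(K,b \right)} = 3 - \frac{b}{4}$ ($n{\left(K,b \right)} = \frac{7}{4} - \frac{-5 + b}{4} = \frac{7}{4} - \left(- \frac{5}{4} + \frac{b}{4}\right) = 3 - \frac{b}{4}$)
$z = -28$ ($z = -22 + \left(1 - 7\right) = -22 - 6 = -28$)
$37 + \left(n{\left(N{\left(3 \right)},M{\left(-1,5 \right)} \right)} - 3\right) z = 37 + \left(\left(3 - \frac{5}{4}\right) - 3\right) \left(-28\right) = 37 + \left(\frac{7}{4} - 3\right) \left(-28\right) = 37 - -35 = 37 + 35 = 72$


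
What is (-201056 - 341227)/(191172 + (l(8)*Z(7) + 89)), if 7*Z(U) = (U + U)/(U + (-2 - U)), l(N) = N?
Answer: -180761/63751 ≈ -2.8354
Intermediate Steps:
Z(U) = -U/7 (Z(U) = ((U + U)/(U + (-2 - U)))/7 = ((2*U)/(-2))/7 = ((2*U)*(-1/2))/7 = (-U)/7 = -U/7)
(-201056 - 341227)/(191172 + (l(8)*Z(7) + 89)) = (-201056 - 341227)/(191172 + (8*(-1/7*7) + 89)) = -542283/(191172 + (8*(-1) + 89)) = -542283/(191172 + (-8 + 89)) = -542283/(191172 + 81) = -542283/191253 = -542283*1/191253 = -180761/63751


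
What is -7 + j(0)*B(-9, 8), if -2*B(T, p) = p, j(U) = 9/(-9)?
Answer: -3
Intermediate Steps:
j(U) = -1 (j(U) = 9*(-1/9) = -1)
B(T, p) = -p/2
-7 + j(0)*B(-9, 8) = -7 - (-1)*8/2 = -7 - 1*(-4) = -7 + 4 = -3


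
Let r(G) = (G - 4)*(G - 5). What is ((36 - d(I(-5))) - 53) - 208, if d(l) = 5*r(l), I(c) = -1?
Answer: -375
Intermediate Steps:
r(G) = (-5 + G)*(-4 + G) (r(G) = (-4 + G)*(-5 + G) = (-5 + G)*(-4 + G))
d(l) = 100 - 45*l + 5*l² (d(l) = 5*(20 + l² - 9*l) = 100 - 45*l + 5*l²)
((36 - d(I(-5))) - 53) - 208 = ((36 - (100 - 45*(-1) + 5*(-1)²)) - 53) - 208 = ((36 - (100 + 45 + 5*1)) - 53) - 208 = ((36 - (100 + 45 + 5)) - 53) - 208 = ((36 - 1*150) - 53) - 208 = ((36 - 150) - 53) - 208 = (-114 - 53) - 208 = -167 - 208 = -375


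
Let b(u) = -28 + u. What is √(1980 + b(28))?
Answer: 6*√55 ≈ 44.497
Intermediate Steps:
√(1980 + b(28)) = √(1980 + (-28 + 28)) = √(1980 + 0) = √1980 = 6*√55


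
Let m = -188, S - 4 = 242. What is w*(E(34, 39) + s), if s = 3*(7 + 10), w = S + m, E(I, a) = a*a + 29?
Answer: 92858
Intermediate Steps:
S = 246 (S = 4 + 242 = 246)
E(I, a) = 29 + a**2 (E(I, a) = a**2 + 29 = 29 + a**2)
w = 58 (w = 246 - 188 = 58)
s = 51 (s = 3*17 = 51)
w*(E(34, 39) + s) = 58*((29 + 39**2) + 51) = 58*((29 + 1521) + 51) = 58*(1550 + 51) = 58*1601 = 92858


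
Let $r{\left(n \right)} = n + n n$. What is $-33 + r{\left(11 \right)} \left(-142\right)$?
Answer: $-18777$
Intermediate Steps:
$r{\left(n \right)} = n + n^{2}$
$-33 + r{\left(11 \right)} \left(-142\right) = -33 + 11 \left(1 + 11\right) \left(-142\right) = -33 + 11 \cdot 12 \left(-142\right) = -33 + 132 \left(-142\right) = -33 - 18744 = -18777$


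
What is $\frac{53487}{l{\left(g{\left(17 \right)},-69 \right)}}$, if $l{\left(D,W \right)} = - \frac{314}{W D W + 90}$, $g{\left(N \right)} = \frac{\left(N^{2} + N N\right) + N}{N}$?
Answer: $- \frac{8917620075}{314} \approx -2.84 \cdot 10^{7}$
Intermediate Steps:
$g{\left(N \right)} = \frac{N + 2 N^{2}}{N}$ ($g{\left(N \right)} = \frac{\left(N^{2} + N^{2}\right) + N}{N} = \frac{2 N^{2} + N}{N} = \frac{N + 2 N^{2}}{N}$)
$l{\left(D,W \right)} = - \frac{314}{90 + D W^{2}}$ ($l{\left(D,W \right)} = - \frac{314}{D W W + 90} = - \frac{314}{D W^{2} + 90} = - \frac{314}{90 + D W^{2}}$)
$\frac{53487}{l{\left(g{\left(17 \right)},-69 \right)}} = \frac{53487}{\left(-314\right) \frac{1}{90 + \left(1 + 2 \cdot 17\right) \left(-69\right)^{2}}} = \frac{53487}{\left(-314\right) \frac{1}{90 + \left(1 + 34\right) 4761}} = \frac{53487}{\left(-314\right) \frac{1}{90 + 35 \cdot 4761}} = \frac{53487}{\left(-314\right) \frac{1}{90 + 166635}} = \frac{53487}{\left(-314\right) \frac{1}{166725}} = \frac{53487}{- \frac{314}{166725}} = 53487 \left(- \frac{166725}{314}\right) = - \frac{8917620075}{314}$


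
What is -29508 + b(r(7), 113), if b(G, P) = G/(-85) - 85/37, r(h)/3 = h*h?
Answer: -92815324/3145 ≈ -29512.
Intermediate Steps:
r(h) = 3*h² (r(h) = 3*(h*h) = 3*h²)
b(G, P) = -85/37 - G/85 (b(G, P) = G*(-1/85) - 85*1/37 = -G/85 - 85/37 = -85/37 - G/85)
-29508 + b(r(7), 113) = -29508 + (-85/37 - 3*7²/85) = -29508 + (-85/37 - 3*49/85) = -29508 + (-85/37 - 1/85*147) = -29508 + (-85/37 - 147/85) = -29508 - 12664/3145 = -92815324/3145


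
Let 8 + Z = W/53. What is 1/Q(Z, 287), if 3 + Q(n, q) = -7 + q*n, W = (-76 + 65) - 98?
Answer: -53/153501 ≈ -0.00034527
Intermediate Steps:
W = -109 (W = -11 - 98 = -109)
Z = -533/53 (Z = -8 - 109/53 = -533/53 ≈ -10.057)
Q(n, q) = -10 + n*q (Q(n, q) = -3 + (-7 + q*n) = -3 + (-7 + n*q) = -10 + n*q)
1/Q(Z, 287) = 1/(-10 - 533/53*287) = 1/(-10 - 152971/53) = 1/(-153501/53) = -53/153501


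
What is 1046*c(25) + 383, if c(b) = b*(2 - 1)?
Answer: 26533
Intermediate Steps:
c(b) = b (c(b) = b*1 = b)
1046*c(25) + 383 = 1046*25 + 383 = 26150 + 383 = 26533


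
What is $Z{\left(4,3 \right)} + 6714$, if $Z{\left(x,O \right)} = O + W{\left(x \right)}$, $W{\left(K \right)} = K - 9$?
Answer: $6712$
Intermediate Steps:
$W{\left(K \right)} = -9 + K$
$Z{\left(x,O \right)} = -9 + O + x$ ($Z{\left(x,O \right)} = O + \left(-9 + x\right) = -9 + O + x$)
$Z{\left(4,3 \right)} + 6714 = \left(-9 + 3 + 4\right) + 6714 = -2 + 6714 = 6712$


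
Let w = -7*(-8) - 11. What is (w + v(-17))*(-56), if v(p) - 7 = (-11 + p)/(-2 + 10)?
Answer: -2716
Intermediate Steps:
w = 45 (w = 56 - 11 = 45)
v(p) = 45/8 + p/8 (v(p) = 7 + (-11 + p)/(-2 + 10) = 7 + (-11 + p)/8 = 7 + (-11 + p)*(1/8) = 7 + (-11/8 + p/8) = 45/8 + p/8)
(w + v(-17))*(-56) = (45 + (45/8 + (1/8)*(-17)))*(-56) = (45 + (45/8 - 17/8))*(-56) = (45 + 7/2)*(-56) = (97/2)*(-56) = -2716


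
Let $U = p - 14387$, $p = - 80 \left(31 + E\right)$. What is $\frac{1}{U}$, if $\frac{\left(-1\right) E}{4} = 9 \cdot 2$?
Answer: $- \frac{1}{11107} \approx -9.0033 \cdot 10^{-5}$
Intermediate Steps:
$E = -72$ ($E = - 4 \cdot 9 \cdot 2 = \left(-4\right) 18 = -72$)
$p = 3280$ ($p = - 80 \left(31 - 72\right) = \left(-80\right) \left(-41\right) = 3280$)
$U = -11107$ ($U = 3280 - 14387 = -11107$)
$\frac{1}{U} = \frac{1}{-11107} = - \frac{1}{11107}$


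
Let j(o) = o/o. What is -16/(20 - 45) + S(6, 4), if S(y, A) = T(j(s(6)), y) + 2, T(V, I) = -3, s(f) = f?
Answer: -9/25 ≈ -0.36000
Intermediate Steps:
j(o) = 1
S(y, A) = -1 (S(y, A) = -3 + 2 = -1)
-16/(20 - 45) + S(6, 4) = -16/(20 - 45) - 1 = -16/(-25) - 1 = -16*(-1/25) - 1 = 16/25 - 1 = -9/25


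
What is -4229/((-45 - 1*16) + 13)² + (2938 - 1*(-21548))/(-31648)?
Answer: -5945473/2278656 ≈ -2.6092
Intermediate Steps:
-4229/((-45 - 1*16) + 13)² + (2938 - 1*(-21548))/(-31648) = -4229/((-45 - 16) + 13)² + (2938 + 21548)*(-1/31648) = -4229/(-61 + 13)² + 24486*(-1/31648) = -4229/((-48)²) - 12243/15824 = -4229/2304 - 12243/15824 = -5945473/2278656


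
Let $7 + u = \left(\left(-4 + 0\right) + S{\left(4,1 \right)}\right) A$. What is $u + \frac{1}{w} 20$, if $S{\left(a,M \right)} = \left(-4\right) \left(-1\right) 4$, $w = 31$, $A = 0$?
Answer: $- \frac{197}{31} \approx -6.3548$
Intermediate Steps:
$S{\left(a,M \right)} = 16$ ($S{\left(a,M \right)} = 4 \cdot 4 = 16$)
$u = -7$ ($u = -7 + \left(\left(-4 + 0\right) + 16\right) 0 = -7 + \left(-4 + 16\right) 0 = -7 + 12 \cdot 0 = -7 + 0 = -7$)
$u + \frac{1}{w} 20 = -7 + \frac{1}{31} \cdot 20 = -7 + \frac{20}{31} = - \frac{197}{31}$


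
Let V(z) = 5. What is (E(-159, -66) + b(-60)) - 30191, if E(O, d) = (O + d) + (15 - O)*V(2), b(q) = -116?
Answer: -29662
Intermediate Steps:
E(O, d) = 75 + d - 4*O (E(O, d) = (O + d) + (15 - O)*5 = (O + d) + (75 - 5*O) = 75 + d - 4*O)
(E(-159, -66) + b(-60)) - 30191 = ((75 - 66 - 4*(-159)) - 116) - 30191 = ((75 - 66 + 636) - 116) - 30191 = (645 - 116) - 30191 = 529 - 30191 = -29662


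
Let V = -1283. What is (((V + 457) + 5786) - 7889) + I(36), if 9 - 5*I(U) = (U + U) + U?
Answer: -14744/5 ≈ -2948.8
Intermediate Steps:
I(U) = 9/5 - 3*U/5 (I(U) = 9/5 - ((U + U) + U)/5 = 9/5 - (2*U + U)/5 = 9/5 - 3*U/5)
(((V + 457) + 5786) - 7889) + I(36) = (((-1283 + 457) + 5786) - 7889) + (9/5 - ⅗*36) = ((-826 + 5786) - 7889) + (9/5 - 108/5) = (4960 - 7889) - 99/5 = -2929 - 99/5 = -14744/5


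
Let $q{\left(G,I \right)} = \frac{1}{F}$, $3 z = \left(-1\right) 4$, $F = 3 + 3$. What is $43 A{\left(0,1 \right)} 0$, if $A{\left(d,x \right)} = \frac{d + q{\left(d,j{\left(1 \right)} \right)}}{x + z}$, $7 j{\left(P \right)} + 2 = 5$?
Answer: $0$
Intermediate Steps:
$F = 6$
$j{\left(P \right)} = \frac{3}{7}$ ($j{\left(P \right)} = - \frac{2}{7} + \frac{1}{7} \cdot 5 = - \frac{2}{7} + \frac{5}{7} = \frac{3}{7}$)
$z = - \frac{4}{3}$ ($z = \frac{\left(-1\right) 4}{3} = \frac{1}{3} \left(-4\right) = - \frac{4}{3} \approx -1.3333$)
$q{\left(G,I \right)} = \frac{1}{6}$
$A{\left(d,x \right)} = \frac{\frac{1}{6} + d}{- \frac{4}{3} + x}$ ($A{\left(d,x \right)} = \frac{d + \frac{1}{6}}{x - \frac{4}{3}} = \frac{\frac{1}{6} + d}{- \frac{4}{3} + x}$)
$43 A{\left(0,1 \right)} 0 = 43 \frac{1 + 6 \cdot 0}{2 \left(-4 + 3 \cdot 1\right)} 0 = 43 \frac{1 + 0}{2 \left(-4 + 3\right)} 0 = 43 \cdot \frac{1}{2} \frac{1}{-1} \cdot 1 \cdot 0 = 43 \cdot \frac{1}{2} \left(-1\right) 1 \cdot 0 = 43 \left(- \frac{1}{2}\right) 0 = \left(- \frac{43}{2}\right) 0 = 0$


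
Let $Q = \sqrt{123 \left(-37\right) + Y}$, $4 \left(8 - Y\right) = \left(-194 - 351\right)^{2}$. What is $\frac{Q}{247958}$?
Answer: $\frac{i \sqrt{315197}}{495916} \approx 0.0011321 i$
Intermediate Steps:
$Y = - \frac{296993}{4}$ ($Y = 8 - \frac{\left(-194 - 351\right)^{2}}{4} = 8 - \frac{\left(-545\right)^{2}}{4} = 8 - \frac{297025}{4} = - \frac{296993}{4} \approx -74248.0$)
$Q = \frac{i \sqrt{315197}}{2}$ ($Q = \sqrt{123 \left(-37\right) - \frac{296993}{4}} = \sqrt{-4551 - \frac{296993}{4}} = \sqrt{- \frac{315197}{4}} = \frac{i \sqrt{315197}}{2} \approx 280.71 i$)
$\frac{Q}{247958} = \frac{\frac{1}{2} i \sqrt{315197}}{247958} = \frac{i \sqrt{315197}}{2} \cdot \frac{1}{247958} = \frac{i \sqrt{315197}}{495916}$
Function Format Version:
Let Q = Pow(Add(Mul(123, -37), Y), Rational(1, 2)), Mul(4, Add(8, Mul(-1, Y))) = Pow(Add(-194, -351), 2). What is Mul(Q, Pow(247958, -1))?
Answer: Mul(Rational(1, 495916), I, Pow(315197, Rational(1, 2))) ≈ Mul(0.0011321, I)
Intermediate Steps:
Y = Rational(-296993, 4) (Y = Add(8, Mul(Rational(-1, 4), Pow(Add(-194, -351), 2))) = Add(8, Mul(Rational(-1, 4), Pow(-545, 2))) = Add(8, Mul(Rational(-1, 4), 297025)) = Add(8, Rational(-297025, 4)) = Rational(-296993, 4) ≈ -74248.)
Q = Mul(Rational(1, 2), I, Pow(315197, Rational(1, 2))) (Q = Pow(Add(Mul(123, -37), Rational(-296993, 4)), Rational(1, 2)) = Pow(Add(-4551, Rational(-296993, 4)), Rational(1, 2)) = Pow(Rational(-315197, 4), Rational(1, 2)) = Mul(Rational(1, 2), I, Pow(315197, Rational(1, 2))) ≈ Mul(280.71, I))
Mul(Q, Pow(247958, -1)) = Mul(Mul(Rational(1, 2), I, Pow(315197, Rational(1, 2))), Pow(247958, -1)) = Mul(Mul(Rational(1, 2), I, Pow(315197, Rational(1, 2))), Rational(1, 247958)) = Mul(Rational(1, 495916), I, Pow(315197, Rational(1, 2)))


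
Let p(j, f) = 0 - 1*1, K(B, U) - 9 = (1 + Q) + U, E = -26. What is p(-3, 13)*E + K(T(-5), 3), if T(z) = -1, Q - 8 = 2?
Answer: 49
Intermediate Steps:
Q = 10 (Q = 8 + 2 = 10)
K(B, U) = 20 + U (K(B, U) = 9 + ((1 + 10) + U) = 9 + (11 + U) = 20 + U)
p(j, f) = -1 (p(j, f) = 0 - 1 = -1)
p(-3, 13)*E + K(T(-5), 3) = -1*(-26) + (20 + 3) = 26 + 23 = 49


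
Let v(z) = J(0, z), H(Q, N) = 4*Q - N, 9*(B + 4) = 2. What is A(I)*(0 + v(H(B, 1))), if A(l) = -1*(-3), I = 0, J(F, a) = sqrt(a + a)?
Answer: I*sqrt(290) ≈ 17.029*I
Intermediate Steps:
J(F, a) = sqrt(2)*sqrt(a) (J(F, a) = sqrt(2*a) = sqrt(2)*sqrt(a))
B = -34/9 (B = -4 + (1/9)*2 = -4 + 2/9 = -34/9 ≈ -3.7778)
H(Q, N) = -N + 4*Q
v(z) = sqrt(2)*sqrt(z)
A(l) = 3
A(I)*(0 + v(H(B, 1))) = 3*(0 + sqrt(2)*sqrt(-1*1 + 4*(-34/9))) = 3*(0 + sqrt(2)*sqrt(-1 - 136/9)) = 3*(0 + sqrt(2)*sqrt(-145/9)) = 3*(0 + sqrt(2)*(I*sqrt(145)/3)) = 3*(0 + I*sqrt(290)/3) = 3*(I*sqrt(290)/3) = I*sqrt(290)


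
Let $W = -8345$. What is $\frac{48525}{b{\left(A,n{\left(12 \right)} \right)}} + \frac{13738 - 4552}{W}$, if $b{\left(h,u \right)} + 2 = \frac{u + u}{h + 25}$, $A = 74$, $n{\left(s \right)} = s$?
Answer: $- \frac{13363589913}{484010} \approx -27610.0$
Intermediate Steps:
$b{\left(h,u \right)} = -2 + \frac{2 u}{25 + h}$ ($b{\left(h,u \right)} = -2 + \frac{u + u}{h + 25} = -2 + \frac{2 u}{25 + h}$)
$\frac{48525}{b{\left(A,n{\left(12 \right)} \right)}} + \frac{13738 - 4552}{W} = \frac{48525}{2 \frac{1}{25 + 74} \left(-25 + 12 - 74\right)} + \frac{13738 - 4552}{-8345} = \frac{48525}{2 \cdot \frac{1}{99} \left(-25 + 12 - 74\right)} + 9186 \left(- \frac{1}{8345}\right) = \frac{48525}{2 \cdot \frac{1}{99} \left(-87\right)} - \frac{9186}{8345} = \frac{48525}{- \frac{58}{33}} - \frac{9186}{8345} = 48525 \left(- \frac{33}{58}\right) - \frac{9186}{8345} = - \frac{1601325}{58} - \frac{9186}{8345} = - \frac{13363589913}{484010}$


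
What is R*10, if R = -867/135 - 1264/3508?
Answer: -535346/7893 ≈ -67.825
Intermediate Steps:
R = -267673/39465 (R = -867*1/135 - 1264*1/3508 = -289/45 - 316/877 = -267673/39465 ≈ -6.7825)
R*10 = -267673/39465*10 = -535346/7893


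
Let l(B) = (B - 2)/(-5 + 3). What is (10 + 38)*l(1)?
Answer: 24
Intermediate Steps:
l(B) = 1 - B/2 (l(B) = (-2 + B)/(-2) = (-2 + B)*(-1/2) = 1 - B/2)
(10 + 38)*l(1) = (10 + 38)*(1 - 1/2*1) = 48*(1 - 1/2) = 48*(1/2) = 24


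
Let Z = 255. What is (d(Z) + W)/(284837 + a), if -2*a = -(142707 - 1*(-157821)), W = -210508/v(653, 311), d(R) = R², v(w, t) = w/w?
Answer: -145483/435101 ≈ -0.33437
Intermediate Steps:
v(w, t) = 1
W = -210508 (W = -210508/1 = -210508*1 = -210508)
a = 150264 (a = -(-1)*(142707 - 1*(-157821))/2 = -(-1)*(142707 + 157821)/2 = -(-1)*300528/2 = -½*(-300528) = 150264)
(d(Z) + W)/(284837 + a) = (255² - 210508)/(284837 + 150264) = (65025 - 210508)/435101 = -145483*1/435101 = -145483/435101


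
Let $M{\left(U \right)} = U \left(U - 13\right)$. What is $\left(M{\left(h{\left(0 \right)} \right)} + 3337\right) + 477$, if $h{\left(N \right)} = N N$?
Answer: $3814$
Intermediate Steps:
$h{\left(N \right)} = N^{2}$
$M{\left(U \right)} = U \left(-13 + U\right)$
$\left(M{\left(h{\left(0 \right)} \right)} + 3337\right) + 477 = \left(0^{2} \left(-13 + 0^{2}\right) + 3337\right) + 477 = \left(0 \left(-13 + 0\right) + 3337\right) + 477 = \left(0 \left(-13\right) + 3337\right) + 477 = \left(0 + 3337\right) + 477 = 3337 + 477 = 3814$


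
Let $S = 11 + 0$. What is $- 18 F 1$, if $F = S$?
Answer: $-198$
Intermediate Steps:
$S = 11$
$F = 11$
$- 18 F 1 = \left(-18\right) 11 \cdot 1 = \left(-198\right) 1 = -198$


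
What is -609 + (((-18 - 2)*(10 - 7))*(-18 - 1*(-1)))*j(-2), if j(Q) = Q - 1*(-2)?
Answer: -609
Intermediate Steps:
j(Q) = 2 + Q (j(Q) = Q + 2 = 2 + Q)
-609 + (((-18 - 2)*(10 - 7))*(-18 - 1*(-1)))*j(-2) = -609 + (((-18 - 2)*(10 - 7))*(-18 - 1*(-1)))*(2 - 2) = -609 + ((-20*3)*(-18 + 1))*0 = -609 - 60*(-17)*0 = -609 + 1020*0 = -609 + 0 = -609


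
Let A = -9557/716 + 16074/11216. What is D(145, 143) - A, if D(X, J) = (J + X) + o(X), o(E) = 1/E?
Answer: 43655270347/145555640 ≈ 299.92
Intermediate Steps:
D(X, J) = J + X + 1/X (D(X, J) = (J + X) + 1/X = J + X + 1/X)
A = -11960291/1003832 (A = -9557*1/716 + 16074*(1/11216) = -9557/716 + 8037/5608 = -11960291/1003832 ≈ -11.915)
D(145, 143) - A = (143 + 145 + 1/145) - 1*(-11960291/1003832) = (143 + 145 + 1/145) + 11960291/1003832 = 41761/145 + 11960291/1003832 = 43655270347/145555640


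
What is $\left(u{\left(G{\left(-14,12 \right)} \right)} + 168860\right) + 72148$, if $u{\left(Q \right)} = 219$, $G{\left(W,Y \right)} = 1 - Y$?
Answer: $241227$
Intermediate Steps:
$\left(u{\left(G{\left(-14,12 \right)} \right)} + 168860\right) + 72148 = \left(219 + 168860\right) + 72148 = 169079 + 72148 = 241227$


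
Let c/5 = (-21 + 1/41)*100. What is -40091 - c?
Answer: -1213731/41 ≈ -29603.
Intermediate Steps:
c = -430000/41 (c = 5*((-21 + 1/41)*100) = 5*(-860/41*100) = 5*(-86000/41) = -430000/41 ≈ -10488.)
-40091 - c = -40091 - 1*(-430000/41) = -40091 + 430000/41 = -1213731/41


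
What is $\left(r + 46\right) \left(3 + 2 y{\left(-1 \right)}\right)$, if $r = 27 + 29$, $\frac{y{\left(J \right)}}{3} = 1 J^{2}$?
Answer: $918$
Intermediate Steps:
$y{\left(J \right)} = 3 J^{2}$ ($y{\left(J \right)} = 3 \cdot 1 J^{2} = 3 J^{2}$)
$r = 56$
$\left(r + 46\right) \left(3 + 2 y{\left(-1 \right)}\right) = \left(56 + 46\right) \left(3 + 2 \cdot 3 \left(-1\right)^{2}\right) = 102 \left(3 + 2 \cdot 3 \cdot 1\right) = 102 \left(3 + 2 \cdot 3\right) = 102 \left(3 + 6\right) = 102 \cdot 9 = 918$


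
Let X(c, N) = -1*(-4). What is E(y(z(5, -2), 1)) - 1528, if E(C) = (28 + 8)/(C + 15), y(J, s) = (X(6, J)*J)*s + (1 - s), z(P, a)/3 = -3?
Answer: -10708/7 ≈ -1529.7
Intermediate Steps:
z(P, a) = -9 (z(P, a) = 3*(-3) = -9)
X(c, N) = 4
y(J, s) = 1 - s + 4*J*s (y(J, s) = (4*J)*s + (1 - s) = 4*J*s + (1 - s) = 1 - s + 4*J*s)
E(C) = 36/(15 + C)
E(y(z(5, -2), 1)) - 1528 = 36/(15 + (1 - 1*1 + 4*(-9)*1)) - 1528 = 36/(15 + (1 - 1 - 36)) - 1528 = 36/(15 - 36) - 1528 = 36/(-21) - 1528 = 36*(-1/21) - 1528 = -12/7 - 1528 = -10708/7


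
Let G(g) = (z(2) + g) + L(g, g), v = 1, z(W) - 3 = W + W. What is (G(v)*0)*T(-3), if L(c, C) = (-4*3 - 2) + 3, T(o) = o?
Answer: 0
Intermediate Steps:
z(W) = 3 + 2*W (z(W) = 3 + (W + W) = 3 + 2*W)
L(c, C) = -11 (L(c, C) = (-12 - 2) + 3 = -14 + 3 = -11)
G(g) = -4 + g (G(g) = ((3 + 2*2) + g) - 11 = ((3 + 4) + g) - 11 = (7 + g) - 11 = -4 + g)
(G(v)*0)*T(-3) = ((-4 + 1)*0)*(-3) = -3*0*(-3) = 0*(-3) = 0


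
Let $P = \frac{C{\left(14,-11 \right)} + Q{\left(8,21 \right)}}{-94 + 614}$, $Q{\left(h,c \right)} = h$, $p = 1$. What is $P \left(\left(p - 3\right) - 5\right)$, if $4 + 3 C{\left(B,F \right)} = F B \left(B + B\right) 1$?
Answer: $\frac{7511}{390} \approx 19.259$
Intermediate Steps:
$C{\left(B,F \right)} = - \frac{4}{3} + \frac{2 F B^{2}}{3}$ ($C{\left(B,F \right)} = - \frac{4}{3} + \frac{F B \left(B + B\right) 1}{3} = - \frac{4}{3} + \frac{F B 2 B 1}{3} = - \frac{4}{3} + \frac{F 2 B^{2} \cdot 1}{3} = - \frac{4}{3} + \frac{2 F B^{2} \cdot 1}{3} = - \frac{4}{3} + \frac{2 F B^{2}}{3}$)
$P = - \frac{1073}{390}$ ($P = \frac{\left(- \frac{4}{3} + \frac{2}{3} \left(-11\right) 14^{2}\right) + 8}{-94 + 614} = \frac{\left(- \frac{4}{3} + \frac{2}{3} \left(-11\right) 196\right) + 8}{520} = \left(\left(- \frac{4}{3} - \frac{4312}{3}\right) + 8\right) \frac{1}{520} = \left(- \frac{4316}{3} + 8\right) \frac{1}{520} = \left(- \frac{4292}{3}\right) \frac{1}{520} = - \frac{1073}{390} \approx -2.7513$)
$P \left(\left(p - 3\right) - 5\right) = - \frac{1073 \left(\left(1 - 3\right) - 5\right)}{390} = - \frac{1073 \left(-2 - 5\right)}{390} = \left(- \frac{1073}{390}\right) \left(-7\right) = \frac{7511}{390}$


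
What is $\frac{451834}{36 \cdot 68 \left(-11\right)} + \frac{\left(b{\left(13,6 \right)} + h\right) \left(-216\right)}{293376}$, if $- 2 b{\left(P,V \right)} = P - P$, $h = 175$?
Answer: $- \frac{347851901}{20572992} \approx -16.908$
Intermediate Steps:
$b{\left(P,V \right)} = 0$ ($b{\left(P,V \right)} = - \frac{P - P}{2} = \left(- \frac{1}{2}\right) 0 = 0$)
$\frac{451834}{36 \cdot 68 \left(-11\right)} + \frac{\left(b{\left(13,6 \right)} + h\right) \left(-216\right)}{293376} = \frac{451834}{36 \cdot 68 \left(-11\right)} + \frac{\left(0 + 175\right) \left(-216\right)}{293376} = \frac{451834}{2448 \left(-11\right)} + 175 \left(-216\right) \frac{1}{293376} = \frac{451834}{-26928} - \frac{1575}{12224} = 451834 \left(- \frac{1}{26928}\right) - \frac{1575}{12224} = - \frac{225917}{13464} - \frac{1575}{12224} = - \frac{347851901}{20572992}$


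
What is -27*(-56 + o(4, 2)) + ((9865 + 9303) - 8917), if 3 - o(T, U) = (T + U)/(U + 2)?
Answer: 23445/2 ≈ 11723.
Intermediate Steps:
o(T, U) = 3 - (T + U)/(2 + U) (o(T, U) = 3 - (T + U)/(U + 2) = 3 - (T + U)/(2 + U))
-27*(-56 + o(4, 2)) + ((9865 + 9303) - 8917) = -27*(-56 + (6 - 1*4 + 2*2)/(2 + 2)) + ((9865 + 9303) - 8917) = -27*(-56 + (6 - 4 + 4)/4) + (19168 - 8917) = -27*(-56 + (¼)*6) + 10251 = -27*(-56 + 3/2) + 10251 = -27*(-109/2) + 10251 = 2943/2 + 10251 = 23445/2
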